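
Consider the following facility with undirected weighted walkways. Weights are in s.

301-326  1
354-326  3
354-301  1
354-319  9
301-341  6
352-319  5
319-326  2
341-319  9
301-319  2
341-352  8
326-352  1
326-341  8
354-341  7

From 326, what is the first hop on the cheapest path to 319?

319

Enumerating some paths:
326–301–319: 1+2 = 3
326–319: 2 = 2
The minimum is 2 s via 326–319.
So from 326 the first move is to 319.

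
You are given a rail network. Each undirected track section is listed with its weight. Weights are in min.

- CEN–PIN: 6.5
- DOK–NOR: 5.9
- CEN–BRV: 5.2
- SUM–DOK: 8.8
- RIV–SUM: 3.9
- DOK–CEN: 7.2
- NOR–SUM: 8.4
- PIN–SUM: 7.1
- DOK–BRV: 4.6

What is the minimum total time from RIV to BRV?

17.3 min

Enumerating some paths:
RIV–SUM–NOR–DOK–BRV: 3.9+8.4+5.9+4.6 = 22.8
RIV–SUM–DOK–BRV: 3.9+8.8+4.6 = 17.3
RIV–SUM–PIN–CEN–BRV: 3.9+7.1+6.5+5.2 = 22.7
RIV–SUM–DOK–CEN–BRV: 3.9+8.8+7.2+5.2 = 25.1
The minimum is 17.3 min via RIV–SUM–DOK–BRV.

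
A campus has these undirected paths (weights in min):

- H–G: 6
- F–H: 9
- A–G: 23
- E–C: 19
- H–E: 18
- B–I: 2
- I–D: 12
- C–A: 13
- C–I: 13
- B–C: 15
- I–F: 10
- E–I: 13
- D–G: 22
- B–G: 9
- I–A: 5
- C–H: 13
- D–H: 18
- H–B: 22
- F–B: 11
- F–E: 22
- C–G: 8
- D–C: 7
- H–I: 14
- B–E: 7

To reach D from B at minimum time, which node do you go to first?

I

Compare a few routes:
B–G–C–D: 9+8+7 = 24
B–I–D: 2+12 = 14
B–C–D: 15+7 = 22
B–I–C–D: 2+13+7 = 22
Cheapest is B–I–D at 14 min.
So from B the first move is to I.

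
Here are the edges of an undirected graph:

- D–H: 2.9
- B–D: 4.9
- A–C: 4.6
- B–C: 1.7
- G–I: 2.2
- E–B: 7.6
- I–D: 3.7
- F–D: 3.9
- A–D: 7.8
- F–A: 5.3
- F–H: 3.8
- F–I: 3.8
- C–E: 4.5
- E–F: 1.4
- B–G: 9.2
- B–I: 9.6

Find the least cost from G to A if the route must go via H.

Shortest G→H: G–I–D–H = 8.8
Shortest H→A: H–F–A = 9.1
Total via H: 8.8 + 9.1 = 17.9.

17.9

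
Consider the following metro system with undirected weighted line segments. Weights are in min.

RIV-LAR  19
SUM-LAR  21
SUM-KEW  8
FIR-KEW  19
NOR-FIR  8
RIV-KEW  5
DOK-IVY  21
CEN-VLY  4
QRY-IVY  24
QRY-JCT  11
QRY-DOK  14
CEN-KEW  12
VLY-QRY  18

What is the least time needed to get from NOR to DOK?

75 min

Settle nodes by increasing distance from NOR:
NOR: 0
FIR: 8  (via NOR)
KEW: 27  (via FIR)
RIV: 32  (via KEW)
SUM: 35  (via KEW)
CEN: 39  (via KEW)
VLY: 43  (via CEN)
LAR: 51  (via RIV)
QRY: 61  (via VLY)
JCT: 72  (via QRY)
DOK: 75  (via QRY)
Shortest route: NOR → FIR → KEW → CEN → VLY → QRY → DOK = 75 min.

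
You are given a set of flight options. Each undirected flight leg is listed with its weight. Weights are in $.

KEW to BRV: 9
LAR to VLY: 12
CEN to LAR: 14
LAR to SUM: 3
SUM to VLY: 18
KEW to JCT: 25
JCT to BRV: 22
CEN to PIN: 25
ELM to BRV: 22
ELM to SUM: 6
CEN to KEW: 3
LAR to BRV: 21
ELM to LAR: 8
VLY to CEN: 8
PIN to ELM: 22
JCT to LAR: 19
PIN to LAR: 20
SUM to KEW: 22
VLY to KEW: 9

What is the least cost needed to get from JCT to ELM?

Enumerating some paths:
JCT–LAR–SUM–ELM: 19+3+6 = 28
JCT–LAR–ELM: 19+8 = 27
Cheapest is JCT–LAR–ELM at $27.

$27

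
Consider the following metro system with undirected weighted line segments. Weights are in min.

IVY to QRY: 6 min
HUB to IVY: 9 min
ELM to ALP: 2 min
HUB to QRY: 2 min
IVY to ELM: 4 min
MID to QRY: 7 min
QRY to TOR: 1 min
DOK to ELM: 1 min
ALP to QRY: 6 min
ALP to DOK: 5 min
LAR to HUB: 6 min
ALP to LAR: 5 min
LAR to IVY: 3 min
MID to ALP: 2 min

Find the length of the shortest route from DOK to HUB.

11 min

Settle nodes by increasing distance from DOK:
DOK: 0
ELM: 1  (via DOK)
ALP: 3  (via ELM)
IVY: 5  (via ELM)
MID: 5  (via ALP)
LAR: 8  (via ALP)
QRY: 9  (via ALP)
TOR: 10  (via QRY)
HUB: 11  (via QRY)
Shortest route: DOK–ELM–ALP–QRY–HUB = 11 min.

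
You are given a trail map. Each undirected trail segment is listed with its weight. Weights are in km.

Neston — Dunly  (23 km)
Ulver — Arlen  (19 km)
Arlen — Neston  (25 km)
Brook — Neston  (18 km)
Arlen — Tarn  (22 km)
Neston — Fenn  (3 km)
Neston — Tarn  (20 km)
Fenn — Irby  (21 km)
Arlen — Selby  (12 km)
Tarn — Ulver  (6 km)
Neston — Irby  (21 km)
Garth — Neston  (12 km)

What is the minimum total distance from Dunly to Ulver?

Settle nodes by increasing distance from Dunly:
Dunly: 0
Neston: 23  (via Dunly)
Fenn: 26  (via Neston)
Garth: 35  (via Neston)
Brook: 41  (via Neston)
Tarn: 43  (via Neston)
Irby: 44  (via Neston)
Arlen: 48  (via Neston)
Ulver: 49  (via Tarn)
Shortest route: Dunly–Neston–Tarn–Ulver = 49 km.

49 km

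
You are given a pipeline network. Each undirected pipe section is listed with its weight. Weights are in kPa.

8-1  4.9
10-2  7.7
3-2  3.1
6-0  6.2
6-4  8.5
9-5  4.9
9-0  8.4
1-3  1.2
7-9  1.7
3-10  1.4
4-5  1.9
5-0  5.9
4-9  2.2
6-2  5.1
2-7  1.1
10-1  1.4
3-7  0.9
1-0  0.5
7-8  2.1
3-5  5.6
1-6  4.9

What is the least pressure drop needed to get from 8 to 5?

Enumerating some paths:
8 - 7 - 3 - 5: 2.1+0.9+5.6 = 8.6
8 - 7 - 9 - 5: 2.1+1.7+4.9 = 8.7
8 - 7 - 9 - 4 - 5: 2.1+1.7+2.2+1.9 = 7.9
The minimum is 7.9 kPa via 8 - 7 - 9 - 4 - 5.

7.9 kPa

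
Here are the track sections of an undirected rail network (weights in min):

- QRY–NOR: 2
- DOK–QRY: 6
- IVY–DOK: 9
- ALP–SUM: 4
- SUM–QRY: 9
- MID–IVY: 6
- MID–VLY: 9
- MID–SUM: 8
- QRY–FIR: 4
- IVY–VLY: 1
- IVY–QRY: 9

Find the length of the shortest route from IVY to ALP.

18 min

Running Dijkstra from IVY:
IVY: 0
VLY: 1  (via IVY)
MID: 6  (via IVY)
DOK: 9  (via IVY)
QRY: 9  (via IVY)
NOR: 11  (via QRY)
FIR: 13  (via QRY)
SUM: 14  (via MID)
ALP: 18  (via SUM)
Shortest route: IVY–MID–SUM–ALP = 18 min.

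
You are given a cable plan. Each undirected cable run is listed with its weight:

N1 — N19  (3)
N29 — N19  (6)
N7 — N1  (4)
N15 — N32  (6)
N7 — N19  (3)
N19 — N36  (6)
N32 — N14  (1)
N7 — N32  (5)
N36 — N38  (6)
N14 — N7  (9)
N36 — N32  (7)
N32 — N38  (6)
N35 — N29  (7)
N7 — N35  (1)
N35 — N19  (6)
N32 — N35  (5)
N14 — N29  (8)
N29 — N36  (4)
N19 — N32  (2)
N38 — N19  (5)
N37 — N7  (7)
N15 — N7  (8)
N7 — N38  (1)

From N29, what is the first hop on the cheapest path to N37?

N35

Enumerating some paths:
N29–N36–N38–N7–N37: 4+6+1+7 = 18
N29–N19–N7–N37: 6+3+7 = 16
N29–N19–N38–N7–N37: 6+5+1+7 = 19
N29–N35–N7–N37: 7+1+7 = 15
The minimum is 15 via N29–N35–N7–N37.
So from N29 the first move is to N35.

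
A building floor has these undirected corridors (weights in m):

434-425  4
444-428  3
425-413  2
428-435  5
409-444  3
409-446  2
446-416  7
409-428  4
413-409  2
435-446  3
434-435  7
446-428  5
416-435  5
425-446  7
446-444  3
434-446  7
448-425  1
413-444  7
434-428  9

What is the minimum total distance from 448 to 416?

Compare a few routes:
448 - 425 - 413 - 409 - 446 - 435 - 416: 1+2+2+2+3+5 = 15
448 - 425 - 413 - 409 - 446 - 416: 1+2+2+2+7 = 14
The minimum is 14 m via 448 - 425 - 413 - 409 - 446 - 416.

14 m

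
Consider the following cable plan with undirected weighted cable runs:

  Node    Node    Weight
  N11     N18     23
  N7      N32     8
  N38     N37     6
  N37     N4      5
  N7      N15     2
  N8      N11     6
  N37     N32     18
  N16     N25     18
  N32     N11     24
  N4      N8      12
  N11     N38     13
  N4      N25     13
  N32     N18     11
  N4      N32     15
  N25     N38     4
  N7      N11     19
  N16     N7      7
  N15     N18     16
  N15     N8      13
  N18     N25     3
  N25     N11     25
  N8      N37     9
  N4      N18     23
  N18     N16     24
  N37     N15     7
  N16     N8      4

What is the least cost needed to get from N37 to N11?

15

Candidate routes:
N37 → N4 → N8 → N11: 5+12+6 = 23
N37 → N8 → N11: 9+6 = 15
N37 → N38 → N11: 6+13 = 19
The minimum is 15 via N37 → N8 → N11.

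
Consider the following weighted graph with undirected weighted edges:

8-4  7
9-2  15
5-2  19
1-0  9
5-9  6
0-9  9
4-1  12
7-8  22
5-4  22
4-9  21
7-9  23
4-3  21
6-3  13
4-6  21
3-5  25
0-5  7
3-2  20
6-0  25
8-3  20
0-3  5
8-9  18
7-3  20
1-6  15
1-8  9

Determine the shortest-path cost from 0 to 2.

24

Settle nodes by increasing distance from 0:
0: 0
3: 5  (via 0)
5: 7  (via 0)
1: 9  (via 0)
9: 9  (via 0)
6: 18  (via 3)
8: 18  (via 1)
4: 21  (via 1)
2: 24  (via 9)
Shortest route: 0 → 9 → 2 = 24.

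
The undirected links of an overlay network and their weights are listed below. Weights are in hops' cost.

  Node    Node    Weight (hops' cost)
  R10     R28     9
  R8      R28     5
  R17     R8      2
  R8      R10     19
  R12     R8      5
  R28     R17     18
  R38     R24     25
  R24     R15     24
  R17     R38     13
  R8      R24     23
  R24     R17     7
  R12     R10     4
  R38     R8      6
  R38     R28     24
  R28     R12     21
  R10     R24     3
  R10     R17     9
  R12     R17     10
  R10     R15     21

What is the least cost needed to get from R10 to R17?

Enumerating some paths:
R10 → R17: 9 = 9
R10 → R12 → R8 → R17: 4+5+2 = 11
R10 → R24 → R17: 3+7 = 10
The minimum is 9 hops' cost via R10 → R17.

9 hops' cost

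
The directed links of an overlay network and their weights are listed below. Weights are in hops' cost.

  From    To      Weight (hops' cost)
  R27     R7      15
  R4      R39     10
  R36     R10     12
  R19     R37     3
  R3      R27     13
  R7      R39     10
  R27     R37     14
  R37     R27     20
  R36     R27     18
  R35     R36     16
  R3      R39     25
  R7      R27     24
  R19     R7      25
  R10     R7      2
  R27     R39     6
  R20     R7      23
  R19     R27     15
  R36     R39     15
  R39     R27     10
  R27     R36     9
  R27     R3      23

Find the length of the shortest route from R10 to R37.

36 hops' cost

Settle nodes by increasing distance from R10:
R10: 0
R7: 2  (via R10)
R39: 12  (via R7)
R27: 22  (via R39)
R36: 31  (via R27)
R37: 36  (via R27)
Shortest route: R10 → R7 → R39 → R27 → R37 = 36 hops' cost.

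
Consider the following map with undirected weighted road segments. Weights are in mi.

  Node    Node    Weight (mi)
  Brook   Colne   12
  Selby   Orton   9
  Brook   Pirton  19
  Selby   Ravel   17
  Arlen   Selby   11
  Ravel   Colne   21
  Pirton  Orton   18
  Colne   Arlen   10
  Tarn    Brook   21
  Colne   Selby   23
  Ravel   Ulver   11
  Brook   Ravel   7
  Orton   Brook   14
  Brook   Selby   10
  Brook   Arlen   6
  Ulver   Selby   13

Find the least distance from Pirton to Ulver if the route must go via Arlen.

Shortest Pirton→Arlen: Pirton → Brook → Arlen = 25
Best Arlen to Ulver: Arlen → Selby → Ulver costing 24
Total via Arlen: 25 + 24 = 49 mi.

49 mi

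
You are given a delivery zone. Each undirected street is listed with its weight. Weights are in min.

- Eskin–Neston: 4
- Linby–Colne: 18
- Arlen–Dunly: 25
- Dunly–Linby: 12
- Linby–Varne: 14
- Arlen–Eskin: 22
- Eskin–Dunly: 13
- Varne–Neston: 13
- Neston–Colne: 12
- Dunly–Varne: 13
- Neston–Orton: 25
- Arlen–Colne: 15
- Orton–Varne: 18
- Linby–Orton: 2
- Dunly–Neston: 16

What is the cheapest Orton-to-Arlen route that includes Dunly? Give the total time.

Shortest Orton→Dunly: Orton → Linby → Dunly = 14
Shortest Dunly→Arlen: Dunly → Arlen = 25
Total via Dunly: 14 + 25 = 39 min.

39 min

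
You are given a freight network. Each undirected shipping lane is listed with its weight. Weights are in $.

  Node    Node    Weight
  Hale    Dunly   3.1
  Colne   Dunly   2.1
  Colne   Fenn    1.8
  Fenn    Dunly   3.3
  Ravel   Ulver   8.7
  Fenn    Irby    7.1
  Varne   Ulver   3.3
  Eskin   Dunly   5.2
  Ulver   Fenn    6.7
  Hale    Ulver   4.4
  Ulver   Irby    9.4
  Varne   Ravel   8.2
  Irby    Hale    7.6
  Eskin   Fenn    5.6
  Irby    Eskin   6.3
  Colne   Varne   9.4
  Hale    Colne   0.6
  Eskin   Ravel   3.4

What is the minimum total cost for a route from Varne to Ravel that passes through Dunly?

Best Varne to Dunly: Varne → Ulver → Hale → Colne → Dunly costing 10.4
Shortest Dunly→Ravel: Dunly → Eskin → Ravel = 8.6
Total via Dunly: 10.4 + 8.6 = $19.

$19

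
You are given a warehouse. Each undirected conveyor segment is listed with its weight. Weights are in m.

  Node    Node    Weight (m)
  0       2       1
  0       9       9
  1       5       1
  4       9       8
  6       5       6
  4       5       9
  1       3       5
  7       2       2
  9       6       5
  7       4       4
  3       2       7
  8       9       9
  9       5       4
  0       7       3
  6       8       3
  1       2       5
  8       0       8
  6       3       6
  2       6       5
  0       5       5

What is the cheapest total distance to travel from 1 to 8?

10 m

Enumerating some paths:
1 → 5 → 6 → 8: 1+6+3 = 10
1 → 2 → 6 → 8: 5+5+3 = 13
The minimum is 10 m via 1 → 5 → 6 → 8.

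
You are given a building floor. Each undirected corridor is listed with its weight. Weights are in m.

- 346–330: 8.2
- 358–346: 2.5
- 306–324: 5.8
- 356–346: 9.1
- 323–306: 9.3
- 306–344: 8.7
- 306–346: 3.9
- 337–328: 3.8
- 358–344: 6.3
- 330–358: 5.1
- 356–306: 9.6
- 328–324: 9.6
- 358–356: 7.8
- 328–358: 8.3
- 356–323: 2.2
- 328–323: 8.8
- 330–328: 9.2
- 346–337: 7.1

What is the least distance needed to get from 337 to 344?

15.9 m

Settle nodes by increasing distance from 337:
337: 0
328: 3.8  (via 337)
346: 7.1  (via 337)
358: 9.6  (via 346)
306: 11  (via 346)
323: 12.6  (via 328)
330: 13  (via 328)
324: 13.4  (via 328)
356: 14.8  (via 323)
344: 15.9  (via 358)
Shortest route: 337–346–358–344 = 15.9 m.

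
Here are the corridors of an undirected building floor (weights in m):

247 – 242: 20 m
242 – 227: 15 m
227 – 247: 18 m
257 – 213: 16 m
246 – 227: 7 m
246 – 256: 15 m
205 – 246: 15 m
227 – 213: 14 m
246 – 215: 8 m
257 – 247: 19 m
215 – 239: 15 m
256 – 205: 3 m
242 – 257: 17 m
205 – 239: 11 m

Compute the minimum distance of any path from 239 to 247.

Candidate routes:
239 → 215 → 246 → 227 → 247: 15+8+7+18 = 48
239 → 205 → 256 → 246 → 227 → 247: 11+3+15+7+18 = 54
239 → 205 → 246 → 227 → 247: 11+15+7+18 = 51
239 → 215 → 246 → 227 → 242 → 247: 15+8+7+15+20 = 65
Cheapest is 239 → 215 → 246 → 227 → 247 at 48 m.

48 m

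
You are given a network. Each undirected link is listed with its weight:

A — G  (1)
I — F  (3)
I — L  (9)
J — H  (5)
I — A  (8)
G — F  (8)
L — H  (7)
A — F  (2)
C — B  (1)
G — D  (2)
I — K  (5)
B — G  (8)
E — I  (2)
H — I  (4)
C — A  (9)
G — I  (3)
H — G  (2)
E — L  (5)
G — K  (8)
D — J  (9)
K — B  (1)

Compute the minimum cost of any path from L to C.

14

Candidate routes:
L - I - K - B - C: 9+5+1+1 = 16
L - E - I - K - B - C: 5+2+5+1+1 = 14
The minimum is 14 via L - E - I - K - B - C.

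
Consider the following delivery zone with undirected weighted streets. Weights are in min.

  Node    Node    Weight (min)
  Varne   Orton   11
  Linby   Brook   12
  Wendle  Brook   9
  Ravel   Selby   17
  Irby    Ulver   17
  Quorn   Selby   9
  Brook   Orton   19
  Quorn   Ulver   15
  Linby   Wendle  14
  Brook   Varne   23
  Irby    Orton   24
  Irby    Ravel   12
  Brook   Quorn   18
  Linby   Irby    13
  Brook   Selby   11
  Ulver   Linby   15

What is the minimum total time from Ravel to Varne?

Running Dijkstra from Ravel:
Ravel: 0
Irby: 12  (via Ravel)
Selby: 17  (via Ravel)
Linby: 25  (via Irby)
Quorn: 26  (via Selby)
Brook: 28  (via Selby)
Ulver: 29  (via Irby)
Orton: 36  (via Irby)
Wendle: 37  (via Brook)
Varne: 47  (via Orton)
Shortest route: Ravel → Irby → Orton → Varne = 47 min.

47 min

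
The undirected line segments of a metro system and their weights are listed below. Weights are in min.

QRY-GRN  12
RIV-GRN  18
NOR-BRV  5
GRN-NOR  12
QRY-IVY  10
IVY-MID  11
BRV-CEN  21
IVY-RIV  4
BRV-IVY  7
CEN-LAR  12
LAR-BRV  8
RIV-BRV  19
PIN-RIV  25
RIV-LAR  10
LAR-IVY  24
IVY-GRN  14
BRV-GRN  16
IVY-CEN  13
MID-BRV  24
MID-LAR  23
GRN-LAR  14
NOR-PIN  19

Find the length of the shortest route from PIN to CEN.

42 min

Enumerating some paths:
PIN → NOR → BRV → LAR → CEN: 19+5+8+12 = 44
PIN → RIV → IVY → CEN: 25+4+13 = 42
PIN → NOR → BRV → IVY → CEN: 19+5+7+13 = 44
Cheapest is PIN → RIV → IVY → CEN at 42 min.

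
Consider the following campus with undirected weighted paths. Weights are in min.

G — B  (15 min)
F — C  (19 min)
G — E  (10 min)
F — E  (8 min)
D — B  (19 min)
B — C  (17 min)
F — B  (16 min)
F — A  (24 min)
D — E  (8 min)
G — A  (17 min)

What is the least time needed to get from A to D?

35 min

Settle nodes by increasing distance from A:
A: 0
G: 17  (via A)
F: 24  (via A)
E: 27  (via G)
B: 32  (via G)
D: 35  (via E)
Shortest route: A → G → E → D = 35 min.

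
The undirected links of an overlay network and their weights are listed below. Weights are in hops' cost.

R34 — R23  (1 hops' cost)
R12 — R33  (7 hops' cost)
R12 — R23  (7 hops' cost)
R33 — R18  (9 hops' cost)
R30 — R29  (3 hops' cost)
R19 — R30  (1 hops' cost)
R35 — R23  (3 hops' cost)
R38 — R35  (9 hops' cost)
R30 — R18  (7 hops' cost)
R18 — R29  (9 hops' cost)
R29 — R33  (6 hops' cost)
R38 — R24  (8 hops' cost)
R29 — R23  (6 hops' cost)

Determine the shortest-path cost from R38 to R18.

Running Dijkstra from R38:
R38: 0
R24: 8  (via R38)
R35: 9  (via R38)
R23: 12  (via R35)
R34: 13  (via R23)
R29: 18  (via R23)
R12: 19  (via R23)
R30: 21  (via R29)
R19: 22  (via R30)
R33: 24  (via R29)
R18: 27  (via R29)
Shortest route: R38 → R35 → R23 → R29 → R18 = 27 hops' cost.

27 hops' cost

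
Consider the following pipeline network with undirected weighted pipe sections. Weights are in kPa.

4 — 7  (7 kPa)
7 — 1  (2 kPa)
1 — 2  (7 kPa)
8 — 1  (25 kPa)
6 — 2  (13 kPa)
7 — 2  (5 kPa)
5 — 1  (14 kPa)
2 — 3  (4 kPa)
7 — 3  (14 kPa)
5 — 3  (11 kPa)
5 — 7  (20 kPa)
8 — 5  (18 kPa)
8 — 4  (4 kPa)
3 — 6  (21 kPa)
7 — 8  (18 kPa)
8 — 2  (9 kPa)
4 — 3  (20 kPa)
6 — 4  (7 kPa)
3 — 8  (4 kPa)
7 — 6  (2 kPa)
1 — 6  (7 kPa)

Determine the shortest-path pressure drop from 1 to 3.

11 kPa

Candidate routes:
1 - 7 - 3: 2+14 = 16
1 - 2 - 3: 7+4 = 11
1 - 7 - 4 - 8 - 3: 2+7+4+4 = 17
1 - 6 - 7 - 2 - 3: 7+2+5+4 = 18
Cheapest is 1 - 2 - 3 at 11 kPa.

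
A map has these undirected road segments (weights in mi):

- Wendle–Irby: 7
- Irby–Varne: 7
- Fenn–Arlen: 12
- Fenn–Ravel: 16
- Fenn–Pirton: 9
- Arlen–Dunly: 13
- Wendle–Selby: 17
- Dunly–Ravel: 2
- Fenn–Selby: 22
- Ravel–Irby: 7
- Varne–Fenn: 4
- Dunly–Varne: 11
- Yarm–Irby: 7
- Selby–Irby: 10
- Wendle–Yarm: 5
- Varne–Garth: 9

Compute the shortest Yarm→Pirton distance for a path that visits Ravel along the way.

Shortest Yarm→Ravel: Yarm–Irby–Ravel = 14
Best Ravel to Pirton: Ravel–Fenn–Pirton costing 25
Total via Ravel: 14 + 25 = 39 mi.

39 mi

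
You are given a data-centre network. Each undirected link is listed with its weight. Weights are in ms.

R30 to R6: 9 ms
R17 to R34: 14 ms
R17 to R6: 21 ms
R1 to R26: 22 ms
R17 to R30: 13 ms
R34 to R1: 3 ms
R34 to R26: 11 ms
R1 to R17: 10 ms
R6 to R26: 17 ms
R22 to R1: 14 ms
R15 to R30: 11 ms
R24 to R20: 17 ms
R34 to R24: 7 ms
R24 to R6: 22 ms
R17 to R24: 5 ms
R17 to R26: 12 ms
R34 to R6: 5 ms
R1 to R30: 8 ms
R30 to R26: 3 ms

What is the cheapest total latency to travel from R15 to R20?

Running Dijkstra from R15:
R15: 0
R30: 11  (via R15)
R26: 14  (via R30)
R1: 19  (via R30)
R6: 20  (via R30)
R34: 22  (via R1)
R17: 24  (via R30)
R24: 29  (via R34)
R22: 33  (via R1)
R20: 46  (via R24)
Shortest route: R15–R30–R1–R34–R24–R20 = 46 ms.

46 ms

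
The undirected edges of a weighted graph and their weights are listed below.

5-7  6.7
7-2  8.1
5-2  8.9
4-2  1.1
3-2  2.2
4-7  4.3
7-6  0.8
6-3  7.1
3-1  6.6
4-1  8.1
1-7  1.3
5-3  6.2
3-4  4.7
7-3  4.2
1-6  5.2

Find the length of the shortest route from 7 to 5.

Enumerating some paths:
7 - 3 - 5: 4.2+6.2 = 10.4
7 - 5: 6.7 = 6.7
Cheapest is 7 - 5 at 6.7.

6.7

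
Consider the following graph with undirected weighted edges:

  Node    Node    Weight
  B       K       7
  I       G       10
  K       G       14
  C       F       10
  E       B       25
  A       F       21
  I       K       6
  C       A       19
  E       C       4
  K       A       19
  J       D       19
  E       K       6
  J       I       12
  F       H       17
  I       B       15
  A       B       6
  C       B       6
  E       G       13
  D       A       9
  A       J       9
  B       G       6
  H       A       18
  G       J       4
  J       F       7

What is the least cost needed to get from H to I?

Enumerating some paths:
H–F–J–G–I: 17+7+4+10 = 38
H–A–B–K–I: 18+6+7+6 = 37
H–F–J–I: 17+7+12 = 36
The minimum is 36 via H–F–J–I.

36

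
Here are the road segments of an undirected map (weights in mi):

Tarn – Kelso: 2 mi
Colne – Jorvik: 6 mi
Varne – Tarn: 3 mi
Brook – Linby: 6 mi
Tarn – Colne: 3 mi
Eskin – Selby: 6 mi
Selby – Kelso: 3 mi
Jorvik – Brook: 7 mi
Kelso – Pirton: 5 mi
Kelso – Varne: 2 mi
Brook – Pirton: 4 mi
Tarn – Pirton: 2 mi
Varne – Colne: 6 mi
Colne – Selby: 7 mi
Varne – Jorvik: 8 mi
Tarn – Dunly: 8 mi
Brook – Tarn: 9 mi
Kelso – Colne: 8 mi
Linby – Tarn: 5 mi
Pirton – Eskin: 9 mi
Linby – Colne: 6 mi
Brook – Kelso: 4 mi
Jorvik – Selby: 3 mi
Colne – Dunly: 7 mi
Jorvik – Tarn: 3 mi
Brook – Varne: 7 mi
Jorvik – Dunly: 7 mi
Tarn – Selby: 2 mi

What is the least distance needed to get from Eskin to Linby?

Shortest distances from Eskin:
Eskin: 0
Selby: 6  (via Eskin)
Tarn: 8  (via Selby)
Pirton: 9  (via Eskin)
Jorvik: 9  (via Selby)
Kelso: 9  (via Selby)
Colne: 11  (via Tarn)
Varne: 11  (via Tarn)
Brook: 13  (via Pirton)
Linby: 13  (via Tarn)
Shortest route: Eskin → Selby → Tarn → Linby = 13 mi.

13 mi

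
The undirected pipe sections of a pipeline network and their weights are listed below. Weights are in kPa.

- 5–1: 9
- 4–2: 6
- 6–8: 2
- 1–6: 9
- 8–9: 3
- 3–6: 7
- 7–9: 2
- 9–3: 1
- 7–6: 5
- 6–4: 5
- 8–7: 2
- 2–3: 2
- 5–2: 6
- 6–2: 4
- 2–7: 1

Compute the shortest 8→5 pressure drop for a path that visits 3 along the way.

Best 8 to 3: 8 → 9 → 3 costing 4
Shortest 3→5: 3 → 2 → 5 = 8
Total via 3: 4 + 8 = 12 kPa.

12 kPa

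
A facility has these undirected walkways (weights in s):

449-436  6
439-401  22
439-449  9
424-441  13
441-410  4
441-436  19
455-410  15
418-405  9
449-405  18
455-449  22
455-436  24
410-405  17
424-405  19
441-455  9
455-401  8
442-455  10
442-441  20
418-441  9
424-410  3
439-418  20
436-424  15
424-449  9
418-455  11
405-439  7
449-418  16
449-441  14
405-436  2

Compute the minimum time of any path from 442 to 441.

19 s

Shortest distances from 442:
442: 0
455: 10  (via 442)
401: 18  (via 455)
441: 19  (via 455)
Shortest route: 442 → 455 → 441 = 19 s.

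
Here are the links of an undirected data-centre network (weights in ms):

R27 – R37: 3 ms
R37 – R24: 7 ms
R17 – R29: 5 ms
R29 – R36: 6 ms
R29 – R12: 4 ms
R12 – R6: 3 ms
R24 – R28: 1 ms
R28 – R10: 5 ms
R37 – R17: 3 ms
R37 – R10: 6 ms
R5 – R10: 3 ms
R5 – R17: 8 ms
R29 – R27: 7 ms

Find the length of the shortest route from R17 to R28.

11 ms

Running Dijkstra from R17:
R17: 0
R37: 3  (via R17)
R29: 5  (via R17)
R27: 6  (via R37)
R5: 8  (via R17)
R12: 9  (via R29)
R10: 9  (via R37)
R24: 10  (via R37)
R36: 11  (via R29)
R28: 11  (via R24)
Shortest route: R17–R37–R24–R28 = 11 ms.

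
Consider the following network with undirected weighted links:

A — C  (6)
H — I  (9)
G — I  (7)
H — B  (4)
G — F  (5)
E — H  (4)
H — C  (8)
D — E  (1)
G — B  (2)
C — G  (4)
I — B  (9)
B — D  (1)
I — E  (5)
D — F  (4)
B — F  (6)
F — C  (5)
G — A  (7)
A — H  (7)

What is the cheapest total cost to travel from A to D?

Candidate routes:
A → G → B → D: 7+2+1 = 10
A → H → E → D: 7+4+1 = 12
The minimum is 10 via A → G → B → D.

10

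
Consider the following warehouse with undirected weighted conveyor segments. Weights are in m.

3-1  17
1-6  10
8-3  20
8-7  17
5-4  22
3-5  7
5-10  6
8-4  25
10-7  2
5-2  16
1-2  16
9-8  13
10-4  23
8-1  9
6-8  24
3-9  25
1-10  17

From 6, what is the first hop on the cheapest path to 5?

Compare a few routes:
6–1–2–5: 10+16+16 = 42
6–1–10–5: 10+17+6 = 33
6–1–8–7–10–5: 10+9+17+2+6 = 44
6–1–3–5: 10+17+7 = 34
The minimum is 33 m via 6–1–10–5.
So from 6 the first move is to 1.

1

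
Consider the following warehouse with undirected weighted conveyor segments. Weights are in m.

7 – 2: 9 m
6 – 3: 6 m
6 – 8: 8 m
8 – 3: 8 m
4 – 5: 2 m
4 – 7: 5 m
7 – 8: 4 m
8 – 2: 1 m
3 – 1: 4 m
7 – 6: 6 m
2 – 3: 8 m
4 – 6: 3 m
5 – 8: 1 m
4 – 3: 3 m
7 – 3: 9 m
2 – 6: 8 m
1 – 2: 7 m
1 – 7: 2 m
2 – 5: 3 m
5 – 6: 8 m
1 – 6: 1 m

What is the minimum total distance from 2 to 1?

Enumerating some paths:
2–6–1: 8+1 = 9
2–5–4–6–1: 3+2+3+1 = 9
2–8–5–4–6–1: 1+1+2+3+1 = 8
2–1: 7 = 7
The minimum is 7 m via 2–1.

7 m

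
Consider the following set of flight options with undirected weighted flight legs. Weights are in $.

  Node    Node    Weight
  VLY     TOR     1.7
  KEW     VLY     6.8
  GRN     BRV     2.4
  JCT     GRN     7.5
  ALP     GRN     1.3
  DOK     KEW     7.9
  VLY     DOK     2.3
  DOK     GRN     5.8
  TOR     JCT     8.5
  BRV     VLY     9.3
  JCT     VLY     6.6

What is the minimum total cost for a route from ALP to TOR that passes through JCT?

$17.1

Shortest ALP→JCT: ALP–GRN–JCT = 8.8
Best JCT to TOR: JCT–VLY–TOR costing 8.3
Total via JCT: 8.8 + 8.3 = $17.1.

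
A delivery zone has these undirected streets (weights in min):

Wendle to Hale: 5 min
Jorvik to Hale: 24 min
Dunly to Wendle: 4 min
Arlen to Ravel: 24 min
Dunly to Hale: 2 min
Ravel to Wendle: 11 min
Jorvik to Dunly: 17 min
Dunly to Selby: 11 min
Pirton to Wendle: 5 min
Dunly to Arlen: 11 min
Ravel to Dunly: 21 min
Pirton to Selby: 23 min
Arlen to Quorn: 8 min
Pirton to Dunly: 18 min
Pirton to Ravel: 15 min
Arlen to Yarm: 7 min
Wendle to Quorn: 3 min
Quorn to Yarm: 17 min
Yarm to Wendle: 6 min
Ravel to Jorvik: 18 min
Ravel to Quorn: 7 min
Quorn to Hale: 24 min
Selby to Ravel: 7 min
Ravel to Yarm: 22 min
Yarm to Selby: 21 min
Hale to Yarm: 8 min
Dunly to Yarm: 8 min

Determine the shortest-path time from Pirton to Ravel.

15 min

Candidate routes:
Pirton - Wendle - Dunly - Selby - Ravel: 5+4+11+7 = 27
Pirton - Ravel: 15 = 15
Pirton - Wendle - Ravel: 5+11 = 16
The minimum is 15 min via Pirton - Ravel.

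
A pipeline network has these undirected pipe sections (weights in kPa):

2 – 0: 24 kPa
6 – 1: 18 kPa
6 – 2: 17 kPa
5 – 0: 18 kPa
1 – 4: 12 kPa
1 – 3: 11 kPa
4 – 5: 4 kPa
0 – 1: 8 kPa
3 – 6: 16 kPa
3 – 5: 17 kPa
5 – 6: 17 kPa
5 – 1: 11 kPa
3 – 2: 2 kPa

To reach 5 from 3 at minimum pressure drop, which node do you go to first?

Candidate routes:
3 → 1 → 5: 11+11 = 22
3 → 1 → 4 → 5: 11+12+4 = 27
3 → 6 → 5: 16+17 = 33
3 → 5: 17 = 17
The minimum is 17 kPa via 3 → 5.
So from 3 the first move is to 5.

5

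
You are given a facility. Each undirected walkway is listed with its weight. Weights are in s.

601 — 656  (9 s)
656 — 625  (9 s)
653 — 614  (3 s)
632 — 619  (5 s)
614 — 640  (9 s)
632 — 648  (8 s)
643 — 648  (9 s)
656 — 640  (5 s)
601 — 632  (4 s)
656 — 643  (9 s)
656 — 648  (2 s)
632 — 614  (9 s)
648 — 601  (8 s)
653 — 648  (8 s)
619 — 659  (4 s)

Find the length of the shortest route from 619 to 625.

Enumerating some paths:
619 - 632 - 648 - 656 - 625: 5+8+2+9 = 24
619 - 632 - 601 - 648 - 656 - 625: 5+4+8+2+9 = 28
619 - 632 - 601 - 656 - 625: 5+4+9+9 = 27
Cheapest is 619 - 632 - 648 - 656 - 625 at 24 s.

24 s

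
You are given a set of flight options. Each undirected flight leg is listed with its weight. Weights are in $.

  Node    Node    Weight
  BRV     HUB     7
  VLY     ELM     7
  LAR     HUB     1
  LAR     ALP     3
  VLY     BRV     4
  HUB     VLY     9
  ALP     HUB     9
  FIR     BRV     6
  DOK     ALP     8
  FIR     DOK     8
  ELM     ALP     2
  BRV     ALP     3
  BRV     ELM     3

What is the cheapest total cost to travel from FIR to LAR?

Running Dijkstra from FIR:
FIR: 0
BRV: 6  (via FIR)
DOK: 8  (via FIR)
ALP: 9  (via BRV)
ELM: 9  (via BRV)
VLY: 10  (via BRV)
LAR: 12  (via ALP)
Shortest route: FIR → BRV → ALP → LAR = $12.

$12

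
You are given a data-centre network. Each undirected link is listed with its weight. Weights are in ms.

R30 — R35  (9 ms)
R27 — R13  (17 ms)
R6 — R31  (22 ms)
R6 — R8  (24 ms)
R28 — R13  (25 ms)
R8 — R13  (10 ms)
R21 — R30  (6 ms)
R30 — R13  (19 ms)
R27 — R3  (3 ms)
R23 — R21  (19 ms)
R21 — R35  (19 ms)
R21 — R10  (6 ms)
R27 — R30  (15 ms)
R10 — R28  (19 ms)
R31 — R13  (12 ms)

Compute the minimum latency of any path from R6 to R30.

53 ms

Shortest distances from R6:
R6: 0
R31: 22  (via R6)
R8: 24  (via R6)
R13: 34  (via R31)
R27: 51  (via R13)
R30: 53  (via R13)
Shortest route: R6–R31–R13–R30 = 53 ms.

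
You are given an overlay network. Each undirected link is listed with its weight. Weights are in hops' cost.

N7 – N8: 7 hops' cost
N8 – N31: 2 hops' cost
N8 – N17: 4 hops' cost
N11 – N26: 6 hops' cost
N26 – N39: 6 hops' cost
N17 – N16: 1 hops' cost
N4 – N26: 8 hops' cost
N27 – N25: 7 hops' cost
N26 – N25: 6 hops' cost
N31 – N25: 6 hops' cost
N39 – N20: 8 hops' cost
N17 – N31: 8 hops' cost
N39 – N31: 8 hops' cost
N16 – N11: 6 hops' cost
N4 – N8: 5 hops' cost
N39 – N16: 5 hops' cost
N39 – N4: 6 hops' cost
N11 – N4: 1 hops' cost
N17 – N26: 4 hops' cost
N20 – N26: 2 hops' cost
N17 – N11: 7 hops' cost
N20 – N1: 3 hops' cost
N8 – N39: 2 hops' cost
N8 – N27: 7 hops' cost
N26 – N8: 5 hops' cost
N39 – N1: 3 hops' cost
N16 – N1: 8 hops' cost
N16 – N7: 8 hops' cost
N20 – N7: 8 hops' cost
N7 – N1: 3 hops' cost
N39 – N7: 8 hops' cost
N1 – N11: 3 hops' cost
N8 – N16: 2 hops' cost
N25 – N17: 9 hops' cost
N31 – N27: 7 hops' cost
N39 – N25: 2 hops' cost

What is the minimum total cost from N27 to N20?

14 hops' cost

Enumerating some paths:
N27 - N8 - N39 - N1 - N20: 7+2+3+3 = 15
N27 - N8 - N26 - N20: 7+5+2 = 14
Cheapest is N27 - N8 - N26 - N20 at 14 hops' cost.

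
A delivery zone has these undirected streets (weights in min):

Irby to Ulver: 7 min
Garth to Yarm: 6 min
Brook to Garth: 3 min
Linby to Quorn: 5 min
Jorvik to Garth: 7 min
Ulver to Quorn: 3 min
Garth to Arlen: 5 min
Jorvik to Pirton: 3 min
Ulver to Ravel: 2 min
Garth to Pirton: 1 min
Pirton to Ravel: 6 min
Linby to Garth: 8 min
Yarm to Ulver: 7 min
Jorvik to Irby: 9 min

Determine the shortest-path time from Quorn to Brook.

Candidate routes:
Quorn → Ulver → Yarm → Garth → Brook: 3+7+6+3 = 19
Quorn → Linby → Garth → Brook: 5+8+3 = 16
Quorn → Ulver → Ravel → Pirton → Garth → Brook: 3+2+6+1+3 = 15
Cheapest is Quorn → Ulver → Ravel → Pirton → Garth → Brook at 15 min.

15 min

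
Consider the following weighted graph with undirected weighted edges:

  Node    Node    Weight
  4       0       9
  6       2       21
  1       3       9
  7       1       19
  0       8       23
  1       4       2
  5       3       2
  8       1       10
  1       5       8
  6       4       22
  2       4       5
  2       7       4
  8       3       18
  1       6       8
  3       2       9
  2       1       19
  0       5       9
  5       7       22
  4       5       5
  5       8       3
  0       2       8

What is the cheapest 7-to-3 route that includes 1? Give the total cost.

Shortest 7→1: 7 → 2 → 4 → 1 = 11
Best 1 to 3: 1 → 3 costing 9
Total via 1: 11 + 9 = 20.

20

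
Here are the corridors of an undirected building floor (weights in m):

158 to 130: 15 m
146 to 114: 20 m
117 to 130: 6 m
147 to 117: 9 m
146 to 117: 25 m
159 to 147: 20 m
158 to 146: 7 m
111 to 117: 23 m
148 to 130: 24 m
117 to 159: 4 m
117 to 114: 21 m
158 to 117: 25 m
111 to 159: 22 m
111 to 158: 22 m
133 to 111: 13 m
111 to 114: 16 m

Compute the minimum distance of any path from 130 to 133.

Settle nodes by increasing distance from 130:
130: 0
117: 6  (via 130)
159: 10  (via 117)
158: 15  (via 130)
147: 15  (via 117)
146: 22  (via 158)
148: 24  (via 130)
114: 27  (via 117)
111: 29  (via 117)
133: 42  (via 111)
Shortest route: 130–117–111–133 = 42 m.

42 m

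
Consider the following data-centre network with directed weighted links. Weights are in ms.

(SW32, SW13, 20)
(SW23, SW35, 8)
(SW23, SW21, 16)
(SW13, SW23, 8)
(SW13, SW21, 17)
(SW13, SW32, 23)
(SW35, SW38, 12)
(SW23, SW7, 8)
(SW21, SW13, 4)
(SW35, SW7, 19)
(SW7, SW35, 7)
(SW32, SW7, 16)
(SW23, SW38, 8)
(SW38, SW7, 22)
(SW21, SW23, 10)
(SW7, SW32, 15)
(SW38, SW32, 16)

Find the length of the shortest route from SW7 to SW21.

52 ms

Settle nodes by increasing distance from SW7:
SW7: 0
SW35: 7  (via SW7)
SW32: 15  (via SW7)
SW38: 19  (via SW35)
SW13: 35  (via SW32)
SW23: 43  (via SW13)
SW21: 52  (via SW13)
Shortest route: SW7 → SW32 → SW13 → SW21 = 52 ms.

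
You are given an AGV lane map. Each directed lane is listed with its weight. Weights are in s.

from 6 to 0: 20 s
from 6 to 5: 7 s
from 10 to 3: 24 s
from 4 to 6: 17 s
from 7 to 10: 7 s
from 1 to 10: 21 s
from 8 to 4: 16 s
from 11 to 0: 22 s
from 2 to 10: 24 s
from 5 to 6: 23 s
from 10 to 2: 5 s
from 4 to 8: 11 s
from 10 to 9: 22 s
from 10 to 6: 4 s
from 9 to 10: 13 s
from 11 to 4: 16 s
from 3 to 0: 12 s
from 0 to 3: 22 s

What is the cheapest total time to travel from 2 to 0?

Running Dijkstra from 2:
2: 0
10: 24  (via 2)
6: 28  (via 10)
5: 35  (via 6)
9: 46  (via 10)
0: 48  (via 6)
Shortest route: 2–10–6–0 = 48 s.

48 s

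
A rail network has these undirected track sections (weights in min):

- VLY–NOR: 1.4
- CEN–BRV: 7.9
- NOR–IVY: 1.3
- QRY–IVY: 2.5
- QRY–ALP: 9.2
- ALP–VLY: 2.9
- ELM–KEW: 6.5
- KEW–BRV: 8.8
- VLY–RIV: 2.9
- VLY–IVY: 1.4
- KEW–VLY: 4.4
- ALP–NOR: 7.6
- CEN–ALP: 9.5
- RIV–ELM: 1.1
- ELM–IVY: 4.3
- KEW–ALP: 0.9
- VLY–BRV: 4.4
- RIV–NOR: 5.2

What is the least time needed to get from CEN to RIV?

Settle nodes by increasing distance from CEN:
CEN: 0
BRV: 7.9  (via CEN)
ALP: 9.5  (via CEN)
KEW: 10.4  (via ALP)
VLY: 12.3  (via BRV)
NOR: 13.7  (via VLY)
IVY: 13.7  (via VLY)
RIV: 15.2  (via VLY)
Shortest route: CEN → BRV → VLY → RIV = 15.2 min.

15.2 min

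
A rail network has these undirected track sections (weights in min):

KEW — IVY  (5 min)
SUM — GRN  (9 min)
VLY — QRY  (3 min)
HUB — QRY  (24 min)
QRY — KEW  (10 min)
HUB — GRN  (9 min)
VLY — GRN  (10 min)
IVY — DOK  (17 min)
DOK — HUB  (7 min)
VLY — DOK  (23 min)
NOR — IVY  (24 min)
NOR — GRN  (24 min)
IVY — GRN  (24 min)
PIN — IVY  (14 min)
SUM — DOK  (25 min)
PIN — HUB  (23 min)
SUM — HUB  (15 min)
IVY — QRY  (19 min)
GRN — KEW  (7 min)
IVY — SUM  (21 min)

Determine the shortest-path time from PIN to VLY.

Enumerating some paths:
PIN → HUB → GRN → VLY: 23+9+10 = 42
PIN → IVY → KEW → GRN → VLY: 14+5+7+10 = 36
PIN → IVY → QRY → VLY: 14+19+3 = 36
PIN → IVY → KEW → QRY → VLY: 14+5+10+3 = 32
Cheapest is PIN → IVY → KEW → QRY → VLY at 32 min.

32 min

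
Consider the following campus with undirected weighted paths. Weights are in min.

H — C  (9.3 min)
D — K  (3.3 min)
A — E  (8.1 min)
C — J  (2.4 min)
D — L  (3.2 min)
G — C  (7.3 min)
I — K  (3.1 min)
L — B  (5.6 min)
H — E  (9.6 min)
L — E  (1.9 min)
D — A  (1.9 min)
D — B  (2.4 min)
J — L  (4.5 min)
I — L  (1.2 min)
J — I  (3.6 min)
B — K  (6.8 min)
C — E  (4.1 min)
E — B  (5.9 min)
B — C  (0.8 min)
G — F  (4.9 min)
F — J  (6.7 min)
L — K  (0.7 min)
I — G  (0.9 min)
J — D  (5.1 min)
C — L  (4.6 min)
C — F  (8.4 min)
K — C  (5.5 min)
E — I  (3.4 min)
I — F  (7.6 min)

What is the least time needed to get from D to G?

Shortest distances from D:
D: 0
A: 1.9  (via D)
B: 2.4  (via D)
C: 3.2  (via B)
L: 3.2  (via D)
K: 3.3  (via D)
I: 4.4  (via L)
E: 5.1  (via L)
J: 5.1  (via D)
G: 5.3  (via I)
Shortest route: D → L → I → G = 5.3 min.

5.3 min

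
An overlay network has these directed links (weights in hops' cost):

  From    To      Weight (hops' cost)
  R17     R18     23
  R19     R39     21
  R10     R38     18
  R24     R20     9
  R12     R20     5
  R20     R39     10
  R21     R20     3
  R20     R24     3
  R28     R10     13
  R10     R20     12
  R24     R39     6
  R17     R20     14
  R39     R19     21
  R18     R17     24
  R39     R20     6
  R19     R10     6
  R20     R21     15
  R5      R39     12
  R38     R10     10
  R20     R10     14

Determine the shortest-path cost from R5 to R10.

Candidate routes:
R5 → R39 → R19 → R10: 12+21+6 = 39
R5 → R39 → R20 → R10: 12+6+14 = 32
The minimum is 32 hops' cost via R5 → R39 → R20 → R10.

32 hops' cost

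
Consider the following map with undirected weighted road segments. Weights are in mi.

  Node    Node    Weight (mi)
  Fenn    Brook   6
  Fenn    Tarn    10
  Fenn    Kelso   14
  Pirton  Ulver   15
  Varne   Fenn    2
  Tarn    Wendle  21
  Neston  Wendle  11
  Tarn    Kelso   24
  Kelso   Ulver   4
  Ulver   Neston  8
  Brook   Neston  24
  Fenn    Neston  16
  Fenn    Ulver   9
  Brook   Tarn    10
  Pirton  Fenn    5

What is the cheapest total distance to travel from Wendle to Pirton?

32 mi

Enumerating some paths:
Wendle–Neston–Ulver–Fenn–Pirton: 11+8+9+5 = 33
Wendle–Neston–Fenn–Pirton: 11+16+5 = 32
Cheapest is Wendle–Neston–Fenn–Pirton at 32 mi.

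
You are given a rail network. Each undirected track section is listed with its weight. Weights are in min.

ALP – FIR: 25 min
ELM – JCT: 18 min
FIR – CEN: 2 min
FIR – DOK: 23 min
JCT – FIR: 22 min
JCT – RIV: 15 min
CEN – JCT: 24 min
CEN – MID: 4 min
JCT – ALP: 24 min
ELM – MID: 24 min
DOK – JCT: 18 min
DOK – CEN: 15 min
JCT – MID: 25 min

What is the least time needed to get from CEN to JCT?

24 min

Enumerating some paths:
CEN - MID - JCT: 4+25 = 29
CEN - JCT: 24 = 24
CEN - DOK - JCT: 15+18 = 33
The minimum is 24 min via CEN - JCT.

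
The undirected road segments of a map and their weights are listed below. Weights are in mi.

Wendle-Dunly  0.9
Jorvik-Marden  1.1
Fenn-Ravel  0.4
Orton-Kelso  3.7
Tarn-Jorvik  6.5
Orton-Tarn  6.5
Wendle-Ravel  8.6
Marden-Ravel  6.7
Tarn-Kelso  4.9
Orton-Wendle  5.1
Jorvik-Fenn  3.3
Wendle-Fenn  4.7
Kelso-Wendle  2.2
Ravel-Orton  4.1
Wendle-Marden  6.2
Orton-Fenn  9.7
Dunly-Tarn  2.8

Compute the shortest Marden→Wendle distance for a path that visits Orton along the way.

14 mi

Shortest Marden→Orton: Marden–Jorvik–Fenn–Ravel–Orton = 8.9
Best Orton to Wendle: Orton–Wendle costing 5.1
Total via Orton: 8.9 + 5.1 = 14 mi.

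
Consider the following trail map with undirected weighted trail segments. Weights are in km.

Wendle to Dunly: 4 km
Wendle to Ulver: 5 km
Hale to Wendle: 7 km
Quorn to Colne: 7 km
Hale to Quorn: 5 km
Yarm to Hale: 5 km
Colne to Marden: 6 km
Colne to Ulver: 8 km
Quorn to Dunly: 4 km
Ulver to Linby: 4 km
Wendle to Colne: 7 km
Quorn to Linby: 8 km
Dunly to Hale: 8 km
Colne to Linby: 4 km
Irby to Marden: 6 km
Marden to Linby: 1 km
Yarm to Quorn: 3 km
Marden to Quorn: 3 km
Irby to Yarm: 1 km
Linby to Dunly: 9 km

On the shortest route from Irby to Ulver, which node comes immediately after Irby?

Candidate routes:
Irby - Yarm - Quorn - Dunly - Wendle - Ulver: 1+3+4+4+5 = 17
Irby - Yarm - Quorn - Linby - Ulver: 1+3+8+4 = 16
Irby - Marden - Linby - Ulver: 6+1+4 = 11
Irby - Yarm - Quorn - Marden - Linby - Ulver: 1+3+3+1+4 = 12
The minimum is 11 km via Irby - Marden - Linby - Ulver.
So from Irby the first move is to Marden.

Marden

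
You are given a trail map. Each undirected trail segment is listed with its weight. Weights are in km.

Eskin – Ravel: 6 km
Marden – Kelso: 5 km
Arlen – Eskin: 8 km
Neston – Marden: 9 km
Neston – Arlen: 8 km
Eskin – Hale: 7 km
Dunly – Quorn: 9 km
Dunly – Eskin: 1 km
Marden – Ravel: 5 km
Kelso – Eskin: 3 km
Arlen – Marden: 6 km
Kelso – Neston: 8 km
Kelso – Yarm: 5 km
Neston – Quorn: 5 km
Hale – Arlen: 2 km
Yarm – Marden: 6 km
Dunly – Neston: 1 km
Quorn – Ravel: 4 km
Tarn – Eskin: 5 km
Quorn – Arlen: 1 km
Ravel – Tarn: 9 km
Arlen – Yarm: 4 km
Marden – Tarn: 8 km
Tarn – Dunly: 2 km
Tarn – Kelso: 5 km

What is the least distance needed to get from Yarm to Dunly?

9 km

Settle nodes by increasing distance from Yarm:
Yarm: 0
Arlen: 4  (via Yarm)
Kelso: 5  (via Yarm)
Quorn: 5  (via Arlen)
Hale: 6  (via Arlen)
Marden: 6  (via Yarm)
Eskin: 8  (via Kelso)
Ravel: 9  (via Quorn)
Dunly: 9  (via Eskin)
Shortest route: Yarm–Kelso–Eskin–Dunly = 9 km.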